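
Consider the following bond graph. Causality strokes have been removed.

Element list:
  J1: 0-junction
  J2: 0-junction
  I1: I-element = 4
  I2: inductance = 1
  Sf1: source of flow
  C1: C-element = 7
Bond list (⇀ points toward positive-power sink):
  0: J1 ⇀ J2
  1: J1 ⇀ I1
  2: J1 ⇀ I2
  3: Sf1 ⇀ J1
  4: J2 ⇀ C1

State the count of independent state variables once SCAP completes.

b3 stroke at Sf1  (source Sf1 imposes f)
b1 stroke at I1  (prefer integral on I1)
b2 stroke at I2  (I2: I, integral causality)
b0 stroke at J1  (J1: last free bond brings effort in)
b4 stroke at J2  (closing 0-jn rule on J2)

3  (C1, I1, I2 all integral)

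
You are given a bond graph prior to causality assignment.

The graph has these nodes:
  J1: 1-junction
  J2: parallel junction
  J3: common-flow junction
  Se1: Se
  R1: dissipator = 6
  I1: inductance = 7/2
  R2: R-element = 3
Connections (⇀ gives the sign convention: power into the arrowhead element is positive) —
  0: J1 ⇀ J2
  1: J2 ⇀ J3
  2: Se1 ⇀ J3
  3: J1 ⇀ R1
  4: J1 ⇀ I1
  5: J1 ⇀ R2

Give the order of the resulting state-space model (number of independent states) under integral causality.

β2 |J3  (Se1 (Se) sets effort on bond)
β1 |J2  (only one flow-in slot at J3)
β0 |J1  (0-jn J2 has e-setter on 1)
β4 |I1  (I1 integral (f out))
β3 |J1  (J1 flow already set via bond 4)
β5 |J1  (J1: bond 4 brought flow, rest push out)

1  (I1 all integral)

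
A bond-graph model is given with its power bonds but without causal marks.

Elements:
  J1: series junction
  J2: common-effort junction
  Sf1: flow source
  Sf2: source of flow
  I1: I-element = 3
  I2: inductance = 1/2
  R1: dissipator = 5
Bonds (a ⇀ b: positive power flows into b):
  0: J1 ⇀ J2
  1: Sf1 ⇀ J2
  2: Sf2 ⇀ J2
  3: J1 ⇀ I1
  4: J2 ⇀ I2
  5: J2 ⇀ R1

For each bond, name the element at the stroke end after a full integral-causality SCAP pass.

β1 |Sf1  (Sf1 fixes flow; stroke at Sf1)
β2 |Sf2  (Sf2: flow source, stroke at near end)
β3 |I1  (I1 outputs flow p/I1)
β0 |J1  (common-f at J1 fixed by 3)
β4 |I2  (I2: I, integral causality)
β5 |J2  (only one effort-in slot at J2)

b0 |J1
b1 |Sf1
b2 |Sf2
b3 |I1
b4 |I2
b5 |J2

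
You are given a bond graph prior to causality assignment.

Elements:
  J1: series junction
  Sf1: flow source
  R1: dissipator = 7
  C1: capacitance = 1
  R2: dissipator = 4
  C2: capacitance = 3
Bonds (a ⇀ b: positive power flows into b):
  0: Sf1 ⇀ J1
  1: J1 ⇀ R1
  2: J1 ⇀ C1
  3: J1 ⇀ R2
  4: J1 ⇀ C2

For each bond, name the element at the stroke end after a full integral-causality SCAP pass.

b0 stroke→Sf1  (Sf1 fixes flow; stroke at Sf1)
b1 stroke→J1  (common-f at J1 fixed by 0)
b2 stroke→J1  (1-jn J1 has f-setter on 0)
b3 stroke→J1  (1-jn J1 has f-setter on 0)
b4 stroke→J1  (J1: bond 0 brought flow, rest push out)

#0 →Sf1
#1 →J1
#2 →J1
#3 →J1
#4 →J1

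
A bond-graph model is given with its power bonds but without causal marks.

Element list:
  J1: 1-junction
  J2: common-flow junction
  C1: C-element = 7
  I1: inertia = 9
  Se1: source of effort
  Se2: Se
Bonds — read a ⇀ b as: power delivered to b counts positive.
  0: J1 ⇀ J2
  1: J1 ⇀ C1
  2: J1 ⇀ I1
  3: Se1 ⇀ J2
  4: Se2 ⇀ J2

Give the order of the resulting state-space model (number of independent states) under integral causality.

b3 |J2  (source Se1 imposes e)
b4 |J2  (Se2: effort source, stroke at far end)
b0 |J1  (only one flow-in slot at J2)
b1 |J1  (prefer integral on C1)
b2 |I1  (only one flow-in slot at J1)

2  (C1, I1 all integral)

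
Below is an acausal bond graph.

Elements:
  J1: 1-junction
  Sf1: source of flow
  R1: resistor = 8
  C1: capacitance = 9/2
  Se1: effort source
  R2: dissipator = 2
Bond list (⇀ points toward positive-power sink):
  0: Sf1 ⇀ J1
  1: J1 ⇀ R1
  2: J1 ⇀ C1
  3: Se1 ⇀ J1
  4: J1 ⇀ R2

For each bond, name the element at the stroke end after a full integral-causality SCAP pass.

bond 0 |Sf1  (Sf1 fixes flow; stroke at Sf1)
bond 3 |J1  (Se1 fixes effort; stroke away)
bond 1 |J1  (J1 flow already set via bond 0)
bond 2 |J1  (common-f at J1 fixed by 0)
bond 4 |J1  (J1 flow already set via bond 0)

#0 →Sf1
#1 →J1
#2 →J1
#3 →J1
#4 →J1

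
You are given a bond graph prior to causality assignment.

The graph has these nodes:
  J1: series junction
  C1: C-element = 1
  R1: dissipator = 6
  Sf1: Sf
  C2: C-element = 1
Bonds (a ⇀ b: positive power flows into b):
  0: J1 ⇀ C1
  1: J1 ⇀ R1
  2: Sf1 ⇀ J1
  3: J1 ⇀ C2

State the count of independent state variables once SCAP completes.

#2 stroke at Sf1  (Sf1 fixes flow; stroke at Sf1)
#0 stroke at J1  (J1: bond 2 brought flow, rest push out)
#1 stroke at J1  (J1 flow already set via bond 2)
#3 stroke at J1  (J1: bond 2 brought flow, rest push out)

2  (C1, C2 all integral)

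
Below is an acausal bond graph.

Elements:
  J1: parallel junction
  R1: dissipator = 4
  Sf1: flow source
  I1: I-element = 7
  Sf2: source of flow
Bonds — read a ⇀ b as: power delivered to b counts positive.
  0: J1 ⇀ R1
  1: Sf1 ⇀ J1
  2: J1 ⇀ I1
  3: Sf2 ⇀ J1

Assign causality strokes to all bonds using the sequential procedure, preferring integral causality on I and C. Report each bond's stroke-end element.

β1 →Sf1  (source Sf1 imposes f)
β3 →Sf2  (Sf2: flow source, stroke at near end)
β2 →I1  (I1: I, integral causality)
β0 →J1  (closing 0-jn rule on J1)

β0 →J1
β1 →Sf1
β2 →I1
β3 →Sf2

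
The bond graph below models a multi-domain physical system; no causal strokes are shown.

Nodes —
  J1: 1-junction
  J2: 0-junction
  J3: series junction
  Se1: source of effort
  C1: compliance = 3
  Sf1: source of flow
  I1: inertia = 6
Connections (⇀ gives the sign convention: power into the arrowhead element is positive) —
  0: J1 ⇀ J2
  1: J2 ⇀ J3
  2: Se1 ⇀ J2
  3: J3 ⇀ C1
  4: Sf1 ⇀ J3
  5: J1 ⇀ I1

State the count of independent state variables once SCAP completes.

#2 stroke→J2  (source Se1 imposes e)
#4 stroke→Sf1  (Sf1 (Sf) sets flow on bond)
#0 stroke→J1  (0-jn J2 has e-setter on 2)
#1 stroke→J3  (0-jn J2 has e-setter on 2)
#3 stroke→J3  (J3: bond 4 brought flow, rest push out)
#5 stroke→I1  (J1: last free bond brings flow in)

2  (C1, I1 all integral)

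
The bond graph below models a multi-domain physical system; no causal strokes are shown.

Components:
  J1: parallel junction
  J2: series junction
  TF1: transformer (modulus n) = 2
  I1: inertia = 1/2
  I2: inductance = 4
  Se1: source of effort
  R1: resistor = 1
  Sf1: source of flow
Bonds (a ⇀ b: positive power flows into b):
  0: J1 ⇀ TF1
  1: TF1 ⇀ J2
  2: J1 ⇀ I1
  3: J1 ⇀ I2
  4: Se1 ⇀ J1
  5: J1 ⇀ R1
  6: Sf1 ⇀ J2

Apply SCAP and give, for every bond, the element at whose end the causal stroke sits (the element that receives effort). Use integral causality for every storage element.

#0 |TF1
#1 |J2
#2 |I1
#3 |I2
#4 |J1
#5 |R1
#6 |Sf1

b4 |J1  (Se1 (Se) sets effort on bond)
b6 |Sf1  (source Sf1 imposes f)
b0 |TF1  (J1: bond 4 brought effort, rest push out)
b2 |I1  (common-e at J1 fixed by 4)
b3 |I2  (0-jn J1 has e-setter on 4)
b5 |R1  (common-e at J1 fixed by 4)
b1 |J2  (common-f at J2 fixed by 6)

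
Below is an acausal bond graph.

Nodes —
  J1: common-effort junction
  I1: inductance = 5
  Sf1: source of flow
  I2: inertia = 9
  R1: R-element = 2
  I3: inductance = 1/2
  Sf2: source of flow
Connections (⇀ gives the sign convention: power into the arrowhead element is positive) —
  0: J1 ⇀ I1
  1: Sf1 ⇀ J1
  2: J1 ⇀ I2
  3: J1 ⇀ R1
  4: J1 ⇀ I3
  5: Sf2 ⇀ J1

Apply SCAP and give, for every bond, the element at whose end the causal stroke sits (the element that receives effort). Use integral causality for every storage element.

bond 0 |I1
bond 1 |Sf1
bond 2 |I2
bond 3 |J1
bond 4 |I3
bond 5 |Sf2

b1 stroke→Sf1  (source Sf1 imposes f)
b5 stroke→Sf2  (Sf2 fixes flow; stroke at Sf2)
b0 stroke→I1  (I1 integral (f out))
b2 stroke→I2  (prefer integral on I2)
b4 stroke→I3  (prefer integral on I3)
b3 stroke→J1  (closing 0-jn rule on J1)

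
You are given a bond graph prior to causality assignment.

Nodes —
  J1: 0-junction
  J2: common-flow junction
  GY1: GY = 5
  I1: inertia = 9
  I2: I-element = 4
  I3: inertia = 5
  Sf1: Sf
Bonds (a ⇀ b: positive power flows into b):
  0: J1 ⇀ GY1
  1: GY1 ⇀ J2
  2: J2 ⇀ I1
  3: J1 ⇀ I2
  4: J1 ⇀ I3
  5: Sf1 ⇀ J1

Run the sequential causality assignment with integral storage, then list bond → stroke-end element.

bond 5 |Sf1  (Sf1 fixes flow; stroke at Sf1)
bond 2 |I1  (I1 integral (f out))
bond 1 |J2  (common-f at J2 fixed by 2)
bond 0 |J1  (through GY1, causality inverts; strokes same side of GY1)
bond 3 |I2  (J1 effort already set via bond 0)
bond 4 |I3  (J1 effort already set via bond 0)

bond 0 stroke at J1
bond 1 stroke at J2
bond 2 stroke at I1
bond 3 stroke at I2
bond 4 stroke at I3
bond 5 stroke at Sf1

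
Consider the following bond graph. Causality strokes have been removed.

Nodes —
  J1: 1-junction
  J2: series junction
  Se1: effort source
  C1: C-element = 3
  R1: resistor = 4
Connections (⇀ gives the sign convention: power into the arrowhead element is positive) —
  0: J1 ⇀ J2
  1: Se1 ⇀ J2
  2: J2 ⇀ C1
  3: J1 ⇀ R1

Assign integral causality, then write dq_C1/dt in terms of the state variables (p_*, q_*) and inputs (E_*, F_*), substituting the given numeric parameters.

dq_C1/dt = E_Se1/4 - q_C1/12

#1 stroke→J2  (Se1 (Se) sets effort on bond)
#2 stroke→J2  (C1 integral (e out))
#0 stroke→J1  (J2 needs exactly one f-in)
#3 stroke→R1  (J1 needs exactly one f-in)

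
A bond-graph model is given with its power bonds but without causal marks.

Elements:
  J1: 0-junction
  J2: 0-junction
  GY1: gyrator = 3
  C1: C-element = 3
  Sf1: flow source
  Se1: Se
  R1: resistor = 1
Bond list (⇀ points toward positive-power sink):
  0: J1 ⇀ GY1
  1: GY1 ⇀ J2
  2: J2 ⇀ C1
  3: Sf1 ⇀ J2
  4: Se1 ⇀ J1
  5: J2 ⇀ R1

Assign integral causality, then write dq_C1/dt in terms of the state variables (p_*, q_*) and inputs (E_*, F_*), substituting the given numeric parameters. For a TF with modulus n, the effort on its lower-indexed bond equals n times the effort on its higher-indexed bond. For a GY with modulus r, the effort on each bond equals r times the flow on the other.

dq_C1/dt = E_Se1/3 + F_Sf1 - q_C1/3

b3 stroke→Sf1  (Sf1: flow source, stroke at near end)
b4 stroke→J1  (source Se1 imposes e)
b0 stroke→GY1  (common-e at J1 fixed by 4)
b1 stroke→GY1  (GY1: gyrator matches bond 0)
b2 stroke→J2  (C1 integral (e out))
b5 stroke→R1  (J2: bond 2 brought effort, rest push out)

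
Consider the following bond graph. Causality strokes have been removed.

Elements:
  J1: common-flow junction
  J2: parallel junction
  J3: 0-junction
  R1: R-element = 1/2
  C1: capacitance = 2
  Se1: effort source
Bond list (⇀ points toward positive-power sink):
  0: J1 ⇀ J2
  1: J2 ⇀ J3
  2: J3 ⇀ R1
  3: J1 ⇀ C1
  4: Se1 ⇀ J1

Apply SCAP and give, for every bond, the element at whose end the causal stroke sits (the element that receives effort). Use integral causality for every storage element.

b4 stroke→J1  (Se1 (Se) sets effort on bond)
b3 stroke→J1  (C1: C, integral causality)
b0 stroke→J2  (only one flow-in slot at J1)
b1 stroke→J3  (0-jn J2 has e-setter on 0)
b2 stroke→R1  (common-e at J3 fixed by 1)

b0 stroke→J2
b1 stroke→J3
b2 stroke→R1
b3 stroke→J1
b4 stroke→J1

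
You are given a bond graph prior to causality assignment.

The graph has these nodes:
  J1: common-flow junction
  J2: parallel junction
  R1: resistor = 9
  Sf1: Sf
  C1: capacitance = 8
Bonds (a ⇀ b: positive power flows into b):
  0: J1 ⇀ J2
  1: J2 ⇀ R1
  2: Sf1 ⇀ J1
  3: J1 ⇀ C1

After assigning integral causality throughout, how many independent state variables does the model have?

β2 stroke at Sf1  (Sf1 (Sf) sets flow on bond)
β0 stroke at J1  (J1: bond 2 brought flow, rest push out)
β3 stroke at J1  (J1: bond 2 brought flow, rest push out)
β1 stroke at J2  (J2 needs exactly one e-in)

1  (C1 all integral)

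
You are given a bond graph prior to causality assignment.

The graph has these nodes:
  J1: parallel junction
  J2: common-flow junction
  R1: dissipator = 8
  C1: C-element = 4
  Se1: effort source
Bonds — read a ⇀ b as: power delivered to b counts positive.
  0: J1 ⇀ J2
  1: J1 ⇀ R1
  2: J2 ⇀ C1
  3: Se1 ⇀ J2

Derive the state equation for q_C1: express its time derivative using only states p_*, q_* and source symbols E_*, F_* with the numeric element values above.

#3 stroke at J2  (Se1 fixes effort; stroke away)
#2 stroke at J2  (C1: C, integral causality)
#0 stroke at J1  (J2: last free bond brings flow in)
#1 stroke at R1  (0-jn J1 has e-setter on 0)

dq_C1/dt = E_Se1/8 - q_C1/32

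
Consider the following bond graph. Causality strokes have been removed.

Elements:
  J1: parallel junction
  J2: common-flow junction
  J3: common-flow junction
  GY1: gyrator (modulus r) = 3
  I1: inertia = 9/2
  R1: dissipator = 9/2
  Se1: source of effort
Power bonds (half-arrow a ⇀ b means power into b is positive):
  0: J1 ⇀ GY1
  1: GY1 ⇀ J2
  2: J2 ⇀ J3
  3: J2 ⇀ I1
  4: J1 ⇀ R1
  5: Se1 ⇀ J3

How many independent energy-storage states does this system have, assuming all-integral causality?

β5 stroke→J3  (Se1 fixes effort; stroke away)
β2 stroke→J2  (only one flow-in slot at J3)
β3 stroke→I1  (I1 outputs flow p/I1)
β1 stroke→J2  (common-f at J2 fixed by 3)
β0 stroke→J1  (GY1: gyrator matches bond 1)
β4 stroke→R1  (0-jn J1 has e-setter on 0)

1  (I1 all integral)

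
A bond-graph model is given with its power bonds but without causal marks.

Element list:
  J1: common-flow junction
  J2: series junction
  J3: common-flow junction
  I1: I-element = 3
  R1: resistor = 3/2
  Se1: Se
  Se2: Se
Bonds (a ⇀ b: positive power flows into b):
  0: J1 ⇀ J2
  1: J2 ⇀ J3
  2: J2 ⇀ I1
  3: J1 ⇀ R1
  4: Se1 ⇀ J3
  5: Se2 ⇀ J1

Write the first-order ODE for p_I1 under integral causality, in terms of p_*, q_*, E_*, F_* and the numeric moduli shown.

dp_I1/dt = E_Se1 + E_Se2 - p_I1/2

#4 |J3  (source Se1 imposes e)
#5 |J1  (Se2: effort source, stroke at far end)
#1 |J2  (closing 1-jn rule on J3)
#2 |I1  (prefer integral on I1)
#0 |J2  (1-jn J2 has f-setter on 2)
#3 |J1  (1-jn J1 has f-setter on 0)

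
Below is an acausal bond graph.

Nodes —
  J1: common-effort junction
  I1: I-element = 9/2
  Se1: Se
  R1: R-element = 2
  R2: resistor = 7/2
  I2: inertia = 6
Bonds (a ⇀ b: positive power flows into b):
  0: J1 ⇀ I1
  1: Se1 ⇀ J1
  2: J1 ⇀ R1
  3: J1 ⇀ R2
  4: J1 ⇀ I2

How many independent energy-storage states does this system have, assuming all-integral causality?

2  (I1, I2 all integral)

b1 |J1  (Se1: effort source, stroke at far end)
b0 |I1  (J1: bond 1 brought effort, rest push out)
b2 |R1  (J1 effort already set via bond 1)
b3 |R2  (J1 effort already set via bond 1)
b4 |I2  (J1: bond 1 brought effort, rest push out)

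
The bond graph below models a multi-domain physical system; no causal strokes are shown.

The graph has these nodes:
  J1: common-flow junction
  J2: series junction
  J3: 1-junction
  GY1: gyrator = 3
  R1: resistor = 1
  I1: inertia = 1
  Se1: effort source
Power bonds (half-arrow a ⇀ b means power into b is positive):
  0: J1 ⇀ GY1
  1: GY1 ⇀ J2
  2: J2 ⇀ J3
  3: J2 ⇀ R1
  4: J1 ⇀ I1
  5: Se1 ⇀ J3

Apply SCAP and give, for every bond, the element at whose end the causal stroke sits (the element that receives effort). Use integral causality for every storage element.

#0 stroke→J1
#1 stroke→J2
#2 stroke→J2
#3 stroke→R1
#4 stroke→I1
#5 stroke→J3

bond 5 stroke→J3  (source Se1 imposes e)
bond 2 stroke→J2  (J3 needs exactly one f-in)
bond 4 stroke→I1  (I1: I, integral causality)
bond 0 stroke→J1  (1-jn J1 has f-setter on 4)
bond 1 stroke→J2  (through GY1, causality inverts; strokes same side of GY1)
bond 3 stroke→R1  (only one flow-in slot at J2)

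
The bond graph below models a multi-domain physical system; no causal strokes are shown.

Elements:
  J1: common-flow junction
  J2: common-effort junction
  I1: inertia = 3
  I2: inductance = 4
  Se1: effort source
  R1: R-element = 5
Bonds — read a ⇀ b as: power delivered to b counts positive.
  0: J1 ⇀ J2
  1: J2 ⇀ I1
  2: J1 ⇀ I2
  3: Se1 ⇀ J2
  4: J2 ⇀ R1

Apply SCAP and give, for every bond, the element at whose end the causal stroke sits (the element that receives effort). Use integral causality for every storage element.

β0 →J1
β1 →I1
β2 →I2
β3 →J2
β4 →R1

b3 →J2  (Se1: effort source, stroke at far end)
b0 →J1  (common-e at J2 fixed by 3)
b1 →I1  (J2 effort already set via bond 3)
b4 →R1  (0-jn J2 has e-setter on 3)
b2 →I2  (J1 needs exactly one f-in)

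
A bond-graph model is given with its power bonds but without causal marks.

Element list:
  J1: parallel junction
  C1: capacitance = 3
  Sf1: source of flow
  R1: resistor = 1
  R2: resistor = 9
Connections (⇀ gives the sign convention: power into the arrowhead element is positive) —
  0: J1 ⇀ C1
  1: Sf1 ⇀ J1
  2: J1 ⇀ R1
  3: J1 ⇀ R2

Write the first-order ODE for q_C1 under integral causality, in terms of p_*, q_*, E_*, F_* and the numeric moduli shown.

b1 →Sf1  (Sf1: flow source, stroke at near end)
b0 →J1  (C1 outputs effort q/C1)
b2 →R1  (J1 effort already set via bond 0)
b3 →R2  (J1 effort already set via bond 0)

dq_C1/dt = F_Sf1 - 10*q_C1/27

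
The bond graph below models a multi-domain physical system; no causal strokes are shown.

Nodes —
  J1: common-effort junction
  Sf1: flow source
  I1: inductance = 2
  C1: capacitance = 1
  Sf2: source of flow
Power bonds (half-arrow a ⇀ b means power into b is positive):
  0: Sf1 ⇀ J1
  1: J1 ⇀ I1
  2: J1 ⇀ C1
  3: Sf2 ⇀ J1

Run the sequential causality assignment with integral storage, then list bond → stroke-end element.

#0 |Sf1
#1 |I1
#2 |J1
#3 |Sf2

β0 →Sf1  (source Sf1 imposes f)
β3 →Sf2  (Sf2 fixes flow; stroke at Sf2)
β1 →I1  (I1: I, integral causality)
β2 →J1  (closing 0-jn rule on J1)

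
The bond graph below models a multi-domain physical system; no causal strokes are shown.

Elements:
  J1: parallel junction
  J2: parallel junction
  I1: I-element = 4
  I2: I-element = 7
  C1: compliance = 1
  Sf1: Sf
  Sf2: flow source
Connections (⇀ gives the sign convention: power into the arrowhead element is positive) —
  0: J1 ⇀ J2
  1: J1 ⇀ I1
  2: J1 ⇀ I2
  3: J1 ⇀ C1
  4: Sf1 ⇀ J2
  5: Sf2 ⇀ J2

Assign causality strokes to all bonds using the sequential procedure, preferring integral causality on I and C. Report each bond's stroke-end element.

bond 4 stroke→Sf1  (Sf1: flow source, stroke at near end)
bond 5 stroke→Sf2  (Sf2: flow source, stroke at near end)
bond 0 stroke→J2  (only one effort-in slot at J2)
bond 1 stroke→I1  (I1 outputs flow p/I1)
bond 2 stroke→I2  (prefer integral on I2)
bond 3 stroke→J1  (J1: last free bond brings effort in)

bond 0 →J2
bond 1 →I1
bond 2 →I2
bond 3 →J1
bond 4 →Sf1
bond 5 →Sf2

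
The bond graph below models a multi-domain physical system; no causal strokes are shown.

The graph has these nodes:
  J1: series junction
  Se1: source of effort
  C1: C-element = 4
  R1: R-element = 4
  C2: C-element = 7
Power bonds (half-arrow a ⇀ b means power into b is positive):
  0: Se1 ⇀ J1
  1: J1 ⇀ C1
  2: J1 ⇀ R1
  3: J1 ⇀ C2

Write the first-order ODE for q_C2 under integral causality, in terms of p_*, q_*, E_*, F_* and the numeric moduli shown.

dq_C2/dt = E_Se1/4 - q_C1/16 - q_C2/28

#0 stroke→J1  (Se1: effort source, stroke at far end)
#1 stroke→J1  (prefer integral on C1)
#3 stroke→J1  (C2 outputs effort q/C2)
#2 stroke→R1  (J1: last free bond brings flow in)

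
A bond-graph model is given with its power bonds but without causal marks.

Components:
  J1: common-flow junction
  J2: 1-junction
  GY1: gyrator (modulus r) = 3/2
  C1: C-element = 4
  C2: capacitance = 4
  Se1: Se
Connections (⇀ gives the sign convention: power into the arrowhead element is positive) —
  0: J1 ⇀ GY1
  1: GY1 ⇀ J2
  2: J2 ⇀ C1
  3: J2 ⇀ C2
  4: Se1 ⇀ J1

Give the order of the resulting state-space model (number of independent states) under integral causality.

2  (C1, C2 all integral)

β4 stroke→J1  (Se1 (Se) sets effort on bond)
β0 stroke→GY1  (J1: last free bond brings flow in)
β1 stroke→GY1  (through GY1, causality inverts; strokes same side of GY1)
β2 stroke→J2  (J2 flow already set via bond 1)
β3 stroke→J2  (common-f at J2 fixed by 1)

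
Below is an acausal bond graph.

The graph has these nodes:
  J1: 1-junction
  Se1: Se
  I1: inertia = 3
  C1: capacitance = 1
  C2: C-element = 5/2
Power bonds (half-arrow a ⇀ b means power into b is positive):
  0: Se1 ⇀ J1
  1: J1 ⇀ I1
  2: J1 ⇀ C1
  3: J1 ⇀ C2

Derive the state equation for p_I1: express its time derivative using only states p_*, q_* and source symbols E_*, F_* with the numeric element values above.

dp_I1/dt = E_Se1 - q_C1 - 2*q_C2/5

bond 0 |J1  (Se1 fixes effort; stroke away)
bond 1 |I1  (I1 integral (f out))
bond 2 |J1  (J1: bond 1 brought flow, rest push out)
bond 3 |J1  (common-f at J1 fixed by 1)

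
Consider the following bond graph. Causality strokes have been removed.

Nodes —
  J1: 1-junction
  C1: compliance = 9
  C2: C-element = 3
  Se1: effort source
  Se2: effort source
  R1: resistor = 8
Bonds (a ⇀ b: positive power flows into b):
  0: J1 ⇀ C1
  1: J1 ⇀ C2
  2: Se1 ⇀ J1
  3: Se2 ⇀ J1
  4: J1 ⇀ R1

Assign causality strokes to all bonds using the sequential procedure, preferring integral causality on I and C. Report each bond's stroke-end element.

b0 |J1
b1 |J1
b2 |J1
b3 |J1
b4 |R1

bond 2 stroke→J1  (Se1: effort source, stroke at far end)
bond 3 stroke→J1  (source Se2 imposes e)
bond 0 stroke→J1  (prefer integral on C1)
bond 1 stroke→J1  (C2 integral (e out))
bond 4 stroke→R1  (closing 1-jn rule on J1)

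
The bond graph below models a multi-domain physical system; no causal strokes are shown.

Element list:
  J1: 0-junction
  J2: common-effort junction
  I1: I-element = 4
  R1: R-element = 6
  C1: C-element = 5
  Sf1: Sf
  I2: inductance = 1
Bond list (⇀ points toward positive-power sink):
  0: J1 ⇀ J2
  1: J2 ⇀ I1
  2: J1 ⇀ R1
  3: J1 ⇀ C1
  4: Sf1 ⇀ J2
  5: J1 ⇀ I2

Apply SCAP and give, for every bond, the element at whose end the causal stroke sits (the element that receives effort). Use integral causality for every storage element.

#0 →J2
#1 →I1
#2 →R1
#3 →J1
#4 →Sf1
#5 →I2

β4 stroke at Sf1  (Sf1 fixes flow; stroke at Sf1)
β1 stroke at I1  (prefer integral on I1)
β0 stroke at J2  (J2: last free bond brings effort in)
β3 stroke at J1  (C1 integral (e out))
β2 stroke at R1  (0-jn J1 has e-setter on 3)
β5 stroke at I2  (common-e at J1 fixed by 3)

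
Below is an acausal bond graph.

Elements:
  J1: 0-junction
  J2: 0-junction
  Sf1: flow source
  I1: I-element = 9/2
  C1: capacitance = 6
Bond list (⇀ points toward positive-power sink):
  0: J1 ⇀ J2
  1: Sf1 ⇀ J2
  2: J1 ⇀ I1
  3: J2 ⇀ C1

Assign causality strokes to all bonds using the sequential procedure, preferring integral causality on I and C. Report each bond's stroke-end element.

b1 |Sf1  (Sf1 (Sf) sets flow on bond)
b2 |I1  (prefer integral on I1)
b0 |J1  (J1: last free bond brings effort in)
b3 |J2  (closing 0-jn rule on J2)

b0 stroke at J1
b1 stroke at Sf1
b2 stroke at I1
b3 stroke at J2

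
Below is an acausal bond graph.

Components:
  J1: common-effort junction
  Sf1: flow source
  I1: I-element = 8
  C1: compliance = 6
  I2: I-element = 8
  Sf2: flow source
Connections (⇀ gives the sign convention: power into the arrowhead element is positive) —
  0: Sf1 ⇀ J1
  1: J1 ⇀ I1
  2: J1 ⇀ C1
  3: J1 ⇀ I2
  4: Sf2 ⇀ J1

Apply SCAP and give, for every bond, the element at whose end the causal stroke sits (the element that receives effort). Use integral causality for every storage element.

bond 0 |Sf1  (source Sf1 imposes f)
bond 4 |Sf2  (Sf2: flow source, stroke at near end)
bond 1 |I1  (prefer integral on I1)
bond 2 |J1  (C1 outputs effort q/C1)
bond 3 |I2  (J1: bond 2 brought effort, rest push out)

#0 stroke→Sf1
#1 stroke→I1
#2 stroke→J1
#3 stroke→I2
#4 stroke→Sf2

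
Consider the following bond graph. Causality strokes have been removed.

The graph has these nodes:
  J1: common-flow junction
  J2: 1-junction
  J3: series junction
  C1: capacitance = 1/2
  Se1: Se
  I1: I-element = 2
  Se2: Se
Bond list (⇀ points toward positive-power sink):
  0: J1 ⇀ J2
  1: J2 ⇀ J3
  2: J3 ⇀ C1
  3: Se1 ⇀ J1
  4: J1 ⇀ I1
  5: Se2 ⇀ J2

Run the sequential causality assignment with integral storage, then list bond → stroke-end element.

b0 →J1
b1 →J2
b2 →J3
b3 →J1
b4 →I1
b5 →J2

bond 3 stroke→J1  (source Se1 imposes e)
bond 5 stroke→J2  (Se2 (Se) sets effort on bond)
bond 2 stroke→J3  (C1 outputs effort q/C1)
bond 1 stroke→J2  (closing 1-jn rule on J3)
bond 0 stroke→J1  (J2 needs exactly one f-in)
bond 4 stroke→I1  (closing 1-jn rule on J1)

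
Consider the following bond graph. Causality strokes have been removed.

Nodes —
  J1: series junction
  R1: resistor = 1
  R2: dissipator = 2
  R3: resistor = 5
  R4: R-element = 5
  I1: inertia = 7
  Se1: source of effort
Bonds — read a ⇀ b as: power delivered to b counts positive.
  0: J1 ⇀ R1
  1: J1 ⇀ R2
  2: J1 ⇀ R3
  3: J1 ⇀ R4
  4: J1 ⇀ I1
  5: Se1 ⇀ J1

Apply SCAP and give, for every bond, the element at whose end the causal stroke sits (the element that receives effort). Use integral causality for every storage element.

β5 |J1  (source Se1 imposes e)
β4 |I1  (I1 outputs flow p/I1)
β0 |J1  (J1 flow already set via bond 4)
β1 |J1  (1-jn J1 has f-setter on 4)
β2 |J1  (J1: bond 4 brought flow, rest push out)
β3 |J1  (J1 flow already set via bond 4)

b0 |J1
b1 |J1
b2 |J1
b3 |J1
b4 |I1
b5 |J1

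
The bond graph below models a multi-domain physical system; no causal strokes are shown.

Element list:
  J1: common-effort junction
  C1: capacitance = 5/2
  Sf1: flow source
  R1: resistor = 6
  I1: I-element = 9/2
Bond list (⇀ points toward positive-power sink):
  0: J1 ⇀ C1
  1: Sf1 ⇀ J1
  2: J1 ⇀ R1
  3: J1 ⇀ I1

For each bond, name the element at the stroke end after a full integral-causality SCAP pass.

β0 stroke→J1
β1 stroke→Sf1
β2 stroke→R1
β3 stroke→I1

b1 →Sf1  (source Sf1 imposes f)
b0 →J1  (C1 outputs effort q/C1)
b2 →R1  (J1 effort already set via bond 0)
b3 →I1  (J1 effort already set via bond 0)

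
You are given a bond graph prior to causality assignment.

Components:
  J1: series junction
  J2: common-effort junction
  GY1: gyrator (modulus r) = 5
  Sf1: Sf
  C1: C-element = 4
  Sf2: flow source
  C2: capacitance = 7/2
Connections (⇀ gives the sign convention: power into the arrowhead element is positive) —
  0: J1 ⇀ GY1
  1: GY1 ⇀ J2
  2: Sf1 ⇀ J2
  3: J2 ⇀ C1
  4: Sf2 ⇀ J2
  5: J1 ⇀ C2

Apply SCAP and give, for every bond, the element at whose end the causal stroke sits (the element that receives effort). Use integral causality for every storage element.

β2 stroke at Sf1  (Sf1 fixes flow; stroke at Sf1)
β4 stroke at Sf2  (Sf2 fixes flow; stroke at Sf2)
β3 stroke at J2  (C1 integral (e out))
β1 stroke at GY1  (J2: bond 3 brought effort, rest push out)
β0 stroke at GY1  (GY1 both-in/both-out from 1)
β5 stroke at J1  (common-f at J1 fixed by 0)

b0 stroke at GY1
b1 stroke at GY1
b2 stroke at Sf1
b3 stroke at J2
b4 stroke at Sf2
b5 stroke at J1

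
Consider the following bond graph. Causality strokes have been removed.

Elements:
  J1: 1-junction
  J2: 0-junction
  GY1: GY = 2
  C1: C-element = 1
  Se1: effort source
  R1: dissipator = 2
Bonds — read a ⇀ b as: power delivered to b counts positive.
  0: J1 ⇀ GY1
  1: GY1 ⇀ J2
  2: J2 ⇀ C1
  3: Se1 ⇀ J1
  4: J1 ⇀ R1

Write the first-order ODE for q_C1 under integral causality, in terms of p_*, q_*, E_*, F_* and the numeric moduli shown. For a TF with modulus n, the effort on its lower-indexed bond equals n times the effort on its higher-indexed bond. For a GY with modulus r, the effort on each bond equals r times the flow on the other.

dq_C1/dt = E_Se1/2 - q_C1/2

#3 →J1  (Se1: effort source, stroke at far end)
#2 →J2  (prefer integral on C1)
#1 →GY1  (common-e at J2 fixed by 2)
#0 →GY1  (GY1: gyrator matches bond 1)
#4 →J1  (1-jn J1 has f-setter on 0)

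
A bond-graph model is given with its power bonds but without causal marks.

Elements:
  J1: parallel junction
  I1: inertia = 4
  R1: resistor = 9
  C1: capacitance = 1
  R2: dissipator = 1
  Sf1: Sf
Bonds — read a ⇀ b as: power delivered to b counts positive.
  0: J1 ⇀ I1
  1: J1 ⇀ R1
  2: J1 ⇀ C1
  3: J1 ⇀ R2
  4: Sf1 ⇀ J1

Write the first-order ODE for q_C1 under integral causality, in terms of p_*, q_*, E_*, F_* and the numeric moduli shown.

#4 →Sf1  (Sf1 fixes flow; stroke at Sf1)
#0 →I1  (I1 outputs flow p/I1)
#2 →J1  (C1 integral (e out))
#1 →R1  (J1: bond 2 brought effort, rest push out)
#3 →R2  (J1: bond 2 brought effort, rest push out)

dq_C1/dt = F_Sf1 - p_I1/4 - 10*q_C1/9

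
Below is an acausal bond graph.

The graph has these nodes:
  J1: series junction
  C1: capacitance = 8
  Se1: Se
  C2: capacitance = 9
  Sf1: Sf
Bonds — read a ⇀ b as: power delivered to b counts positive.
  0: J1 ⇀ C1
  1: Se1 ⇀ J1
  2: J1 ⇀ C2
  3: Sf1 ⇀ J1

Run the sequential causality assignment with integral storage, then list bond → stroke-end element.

#0 stroke at J1
#1 stroke at J1
#2 stroke at J1
#3 stroke at Sf1

bond 1 stroke at J1  (Se1: effort source, stroke at far end)
bond 3 stroke at Sf1  (Sf1: flow source, stroke at near end)
bond 0 stroke at J1  (J1: bond 3 brought flow, rest push out)
bond 2 stroke at J1  (1-jn J1 has f-setter on 3)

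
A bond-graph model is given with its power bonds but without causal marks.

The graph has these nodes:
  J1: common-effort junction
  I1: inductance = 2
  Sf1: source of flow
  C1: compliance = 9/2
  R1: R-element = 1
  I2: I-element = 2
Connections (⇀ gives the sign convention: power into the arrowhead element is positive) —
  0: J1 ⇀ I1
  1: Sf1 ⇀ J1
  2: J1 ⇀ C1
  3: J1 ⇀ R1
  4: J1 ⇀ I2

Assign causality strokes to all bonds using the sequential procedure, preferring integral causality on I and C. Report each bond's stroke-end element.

#0 stroke at I1
#1 stroke at Sf1
#2 stroke at J1
#3 stroke at R1
#4 stroke at I2

β1 stroke at Sf1  (Sf1 (Sf) sets flow on bond)
β0 stroke at I1  (I1 integral (f out))
β2 stroke at J1  (C1 integral (e out))
β3 stroke at R1  (0-jn J1 has e-setter on 2)
β4 stroke at I2  (common-e at J1 fixed by 2)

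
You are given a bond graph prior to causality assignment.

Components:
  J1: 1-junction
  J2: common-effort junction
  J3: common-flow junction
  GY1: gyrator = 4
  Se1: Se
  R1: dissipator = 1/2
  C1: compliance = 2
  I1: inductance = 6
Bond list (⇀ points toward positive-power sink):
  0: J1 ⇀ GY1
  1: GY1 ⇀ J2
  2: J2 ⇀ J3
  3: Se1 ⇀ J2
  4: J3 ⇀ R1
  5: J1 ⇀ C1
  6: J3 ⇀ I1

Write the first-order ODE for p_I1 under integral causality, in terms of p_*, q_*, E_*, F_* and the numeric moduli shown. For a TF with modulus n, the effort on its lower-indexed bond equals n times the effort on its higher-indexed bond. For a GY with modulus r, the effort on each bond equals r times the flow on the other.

dp_I1/dt = E_Se1 - p_I1/12

#3 →J2  (source Se1 imposes e)
#1 →GY1  (common-e at J2 fixed by 3)
#2 →J3  (0-jn J2 has e-setter on 3)
#0 →GY1  (through GY1, causality inverts; strokes same side of GY1)
#5 →J1  (common-f at J1 fixed by 0)
#6 →I1  (I1 outputs flow p/I1)
#4 →J3  (J3: bond 6 brought flow, rest push out)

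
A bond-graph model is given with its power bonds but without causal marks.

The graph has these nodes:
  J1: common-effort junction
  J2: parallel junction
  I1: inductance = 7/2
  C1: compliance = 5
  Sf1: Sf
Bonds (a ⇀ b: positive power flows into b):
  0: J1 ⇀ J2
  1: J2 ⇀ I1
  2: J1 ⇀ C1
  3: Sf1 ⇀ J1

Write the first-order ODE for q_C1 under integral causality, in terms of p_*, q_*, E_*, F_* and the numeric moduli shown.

β3 |Sf1  (Sf1 (Sf) sets flow on bond)
β1 |I1  (I1 outputs flow p/I1)
β0 |J2  (J2 needs exactly one e-in)
β2 |J1  (J1: last free bond brings effort in)

dq_C1/dt = F_Sf1 - 2*p_I1/7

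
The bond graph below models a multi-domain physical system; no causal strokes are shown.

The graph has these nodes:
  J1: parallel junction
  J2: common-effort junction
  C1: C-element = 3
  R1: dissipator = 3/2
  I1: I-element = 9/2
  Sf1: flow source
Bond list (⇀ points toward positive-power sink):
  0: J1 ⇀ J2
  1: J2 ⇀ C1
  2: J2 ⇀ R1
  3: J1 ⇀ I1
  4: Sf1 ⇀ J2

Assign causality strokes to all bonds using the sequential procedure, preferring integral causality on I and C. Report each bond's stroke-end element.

bond 0 stroke→J1
bond 1 stroke→J2
bond 2 stroke→R1
bond 3 stroke→I1
bond 4 stroke→Sf1

bond 4 →Sf1  (Sf1: flow source, stroke at near end)
bond 1 →J2  (C1 outputs effort q/C1)
bond 0 →J1  (0-jn J2 has e-setter on 1)
bond 2 →R1  (J2 effort already set via bond 1)
bond 3 →I1  (J1: bond 0 brought effort, rest push out)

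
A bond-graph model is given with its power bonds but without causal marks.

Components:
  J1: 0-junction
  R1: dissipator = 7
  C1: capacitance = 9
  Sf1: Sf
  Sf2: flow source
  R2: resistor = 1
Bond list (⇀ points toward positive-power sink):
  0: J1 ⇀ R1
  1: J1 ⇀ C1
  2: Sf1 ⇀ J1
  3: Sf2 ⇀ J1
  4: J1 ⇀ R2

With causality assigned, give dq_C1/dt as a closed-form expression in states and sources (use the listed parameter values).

dq_C1/dt = F_Sf1 + F_Sf2 - 8*q_C1/63

β2 →Sf1  (Sf1: flow source, stroke at near end)
β3 →Sf2  (Sf2: flow source, stroke at near end)
β1 →J1  (prefer integral on C1)
β0 →R1  (common-e at J1 fixed by 1)
β4 →R2  (J1: bond 1 brought effort, rest push out)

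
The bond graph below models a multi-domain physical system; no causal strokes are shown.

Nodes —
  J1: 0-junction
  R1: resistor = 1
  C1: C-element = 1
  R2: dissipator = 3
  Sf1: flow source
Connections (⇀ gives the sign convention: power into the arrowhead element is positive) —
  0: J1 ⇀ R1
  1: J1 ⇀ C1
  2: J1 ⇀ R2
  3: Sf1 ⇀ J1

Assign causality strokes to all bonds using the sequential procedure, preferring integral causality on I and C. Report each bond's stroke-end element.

bond 3 |Sf1  (Sf1 (Sf) sets flow on bond)
bond 1 |J1  (prefer integral on C1)
bond 0 |R1  (J1: bond 1 brought effort, rest push out)
bond 2 |R2  (common-e at J1 fixed by 1)

b0 stroke at R1
b1 stroke at J1
b2 stroke at R2
b3 stroke at Sf1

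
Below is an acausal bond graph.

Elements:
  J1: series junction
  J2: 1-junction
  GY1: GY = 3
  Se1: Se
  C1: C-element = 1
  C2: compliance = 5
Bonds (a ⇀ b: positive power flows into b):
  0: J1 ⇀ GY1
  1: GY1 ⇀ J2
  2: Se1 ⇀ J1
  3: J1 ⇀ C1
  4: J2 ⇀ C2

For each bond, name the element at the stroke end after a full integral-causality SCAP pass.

b0 stroke→GY1
b1 stroke→GY1
b2 stroke→J1
b3 stroke→J1
b4 stroke→J2

bond 2 |J1  (Se1 (Se) sets effort on bond)
bond 3 |J1  (C1 integral (e out))
bond 0 |GY1  (J1: last free bond brings flow in)
bond 1 |GY1  (GY1: gyrator matches bond 0)
bond 4 |J2  (J2 flow already set via bond 1)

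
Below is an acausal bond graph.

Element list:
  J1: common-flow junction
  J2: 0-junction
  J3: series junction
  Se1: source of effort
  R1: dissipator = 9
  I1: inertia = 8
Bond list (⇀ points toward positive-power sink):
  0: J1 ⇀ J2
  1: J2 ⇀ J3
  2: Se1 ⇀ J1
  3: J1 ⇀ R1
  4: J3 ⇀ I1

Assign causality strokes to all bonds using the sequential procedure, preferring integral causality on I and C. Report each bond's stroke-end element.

#0 |J2
#1 |J3
#2 |J1
#3 |J1
#4 |I1

b2 |J1  (source Se1 imposes e)
b4 |I1  (I1 outputs flow p/I1)
b1 |J3  (J3 flow already set via bond 4)
b0 |J2  (J2: last free bond brings effort in)
b3 |J1  (1-jn J1 has f-setter on 0)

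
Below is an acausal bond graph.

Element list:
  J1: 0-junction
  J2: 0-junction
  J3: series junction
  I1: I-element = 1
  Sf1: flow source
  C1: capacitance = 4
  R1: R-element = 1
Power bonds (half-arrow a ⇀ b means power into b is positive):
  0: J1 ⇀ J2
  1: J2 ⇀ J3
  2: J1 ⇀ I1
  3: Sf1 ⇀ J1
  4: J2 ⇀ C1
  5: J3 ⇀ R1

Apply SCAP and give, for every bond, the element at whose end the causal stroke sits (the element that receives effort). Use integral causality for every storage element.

bond 0 →J1
bond 1 →J3
bond 2 →I1
bond 3 →Sf1
bond 4 →J2
bond 5 →R1

b3 stroke→Sf1  (source Sf1 imposes f)
b2 stroke→I1  (I1 integral (f out))
b0 stroke→J1  (J1 needs exactly one e-in)
b4 stroke→J2  (prefer integral on C1)
b1 stroke→J3  (0-jn J2 has e-setter on 4)
b5 stroke→R1  (J3 needs exactly one f-in)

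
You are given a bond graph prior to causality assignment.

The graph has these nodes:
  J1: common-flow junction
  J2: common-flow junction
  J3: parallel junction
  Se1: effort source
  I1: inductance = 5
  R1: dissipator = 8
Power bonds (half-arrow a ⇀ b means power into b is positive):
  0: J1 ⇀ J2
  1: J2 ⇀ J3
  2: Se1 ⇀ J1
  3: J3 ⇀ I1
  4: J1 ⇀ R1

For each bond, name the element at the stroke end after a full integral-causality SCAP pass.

bond 0 |J2
bond 1 |J3
bond 2 |J1
bond 3 |I1
bond 4 |J1

#2 stroke at J1  (Se1 (Se) sets effort on bond)
#3 stroke at I1  (prefer integral on I1)
#1 stroke at J3  (J3 needs exactly one e-in)
#0 stroke at J2  (J2 flow already set via bond 1)
#4 stroke at J1  (1-jn J1 has f-setter on 0)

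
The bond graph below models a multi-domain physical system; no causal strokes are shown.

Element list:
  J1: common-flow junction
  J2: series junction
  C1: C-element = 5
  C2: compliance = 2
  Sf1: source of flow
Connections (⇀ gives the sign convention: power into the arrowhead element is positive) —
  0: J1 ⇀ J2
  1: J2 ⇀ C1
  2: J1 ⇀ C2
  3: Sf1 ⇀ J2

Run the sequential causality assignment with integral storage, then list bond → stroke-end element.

bond 0 →J2
bond 1 →J2
bond 2 →J1
bond 3 →Sf1

β3 →Sf1  (Sf1: flow source, stroke at near end)
β0 →J2  (J2 flow already set via bond 3)
β1 →J2  (J2: bond 3 brought flow, rest push out)
β2 →J1  (1-jn J1 has f-setter on 0)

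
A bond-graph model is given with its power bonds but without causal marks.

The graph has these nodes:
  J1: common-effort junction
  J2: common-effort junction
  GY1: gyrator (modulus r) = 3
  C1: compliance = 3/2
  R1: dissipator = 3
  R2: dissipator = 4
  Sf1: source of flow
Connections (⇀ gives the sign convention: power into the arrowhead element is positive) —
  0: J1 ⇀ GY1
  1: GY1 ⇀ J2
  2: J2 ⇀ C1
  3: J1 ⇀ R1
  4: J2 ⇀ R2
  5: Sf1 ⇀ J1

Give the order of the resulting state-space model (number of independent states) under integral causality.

β5 →Sf1  (Sf1 fixes flow; stroke at Sf1)
β2 →J2  (C1 integral (e out))
β1 →GY1  (J2 effort already set via bond 2)
β4 →R2  (J2 effort already set via bond 2)
β0 →GY1  (GY1 both-in/both-out from 1)
β3 →J1  (closing 0-jn rule on J1)

1  (C1 all integral)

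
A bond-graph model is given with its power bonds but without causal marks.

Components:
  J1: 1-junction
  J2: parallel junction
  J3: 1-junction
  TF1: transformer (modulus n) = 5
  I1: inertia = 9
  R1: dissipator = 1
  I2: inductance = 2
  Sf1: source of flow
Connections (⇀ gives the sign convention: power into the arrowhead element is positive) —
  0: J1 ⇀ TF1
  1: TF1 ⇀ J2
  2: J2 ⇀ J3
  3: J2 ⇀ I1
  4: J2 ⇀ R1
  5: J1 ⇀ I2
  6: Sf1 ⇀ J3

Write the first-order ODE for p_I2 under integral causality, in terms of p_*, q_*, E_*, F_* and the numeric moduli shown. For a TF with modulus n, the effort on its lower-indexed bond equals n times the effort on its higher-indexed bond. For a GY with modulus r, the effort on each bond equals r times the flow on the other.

β6 →Sf1  (Sf1: flow source, stroke at near end)
β2 →J3  (common-f at J3 fixed by 6)
β3 →I1  (prefer integral on I1)
β5 →I2  (I2 integral (f out))
β0 →J1  (J1: bond 5 brought flow, rest push out)
β1 →TF1  (through TF1, causality passes straight; one stroke at TF1)
β4 →J2  (only one effort-in slot at J2)

dp_I2/dt = 5*F_Sf1 + 5*p_I1/9 - 25*p_I2/2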